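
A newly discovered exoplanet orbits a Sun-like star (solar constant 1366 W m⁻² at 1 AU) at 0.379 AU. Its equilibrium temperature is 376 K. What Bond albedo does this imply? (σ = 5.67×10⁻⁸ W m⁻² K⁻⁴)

A ≈ 0.52

Flux at 0.379 AU: S = 1366/0.379² = 9510 W m⁻².
From T_eq⁴ = S(1−A)/(4σ): 1−A = 4σT_eq⁴/S.
1−A = 4 × 5.67×10⁻⁸ × (376)⁴ / 9510 = 0.477.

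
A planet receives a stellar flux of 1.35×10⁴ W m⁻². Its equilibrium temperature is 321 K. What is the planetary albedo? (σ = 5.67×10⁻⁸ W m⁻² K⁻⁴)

A ≈ 0.82

From T_eq⁴ = S(1−A)/(4σ): 1−A = 4σT_eq⁴/S.
1−A = 4 × 5.67×10⁻⁸ × (321)⁴ / 1.35×10⁴ = 0.178.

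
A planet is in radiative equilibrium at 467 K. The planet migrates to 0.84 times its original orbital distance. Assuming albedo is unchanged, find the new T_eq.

T_eq ∝ L^(1/4) · d^(−1/2).
T′ = 467 / 0.84^(1/2) = 510 K.

T_eq ≈ 510 K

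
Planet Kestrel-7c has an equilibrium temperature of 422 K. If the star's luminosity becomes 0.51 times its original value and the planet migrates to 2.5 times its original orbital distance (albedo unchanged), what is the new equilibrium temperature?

T_eq ≈ 226 K

T_eq ∝ L^(1/4) · d^(−1/2).
T′ = 422 × 0.51^(1/4) / 2.5^(1/2) = 226 K.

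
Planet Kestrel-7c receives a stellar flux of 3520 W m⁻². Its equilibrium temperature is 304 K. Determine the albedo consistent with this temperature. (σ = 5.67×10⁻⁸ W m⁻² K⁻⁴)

A ≈ 0.45

From T_eq⁴ = S(1−A)/(4σ): 1−A = 4σT_eq⁴/S.
1−A = 4 × 5.67×10⁻⁸ × (304)⁴ / 3520 = 0.550.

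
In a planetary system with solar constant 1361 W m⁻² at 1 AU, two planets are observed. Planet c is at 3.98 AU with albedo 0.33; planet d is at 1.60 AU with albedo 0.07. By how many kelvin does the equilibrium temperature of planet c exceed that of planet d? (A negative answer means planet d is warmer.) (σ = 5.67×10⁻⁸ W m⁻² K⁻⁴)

T_eq = [S₀(1−A)/(4σd²)]^(1/4), so T ∝ (1−A)^(1/4) / √d.
T₁ = [1361×0.67/(4×5.67×10⁻⁸×3.98²)]^(1/4) = 126.22 K.
T₂ = [1361×0.93/(4×5.67×10⁻⁸×1.60²)]^(1/4) = 216.08 K.

ΔT ≈ -89.9 K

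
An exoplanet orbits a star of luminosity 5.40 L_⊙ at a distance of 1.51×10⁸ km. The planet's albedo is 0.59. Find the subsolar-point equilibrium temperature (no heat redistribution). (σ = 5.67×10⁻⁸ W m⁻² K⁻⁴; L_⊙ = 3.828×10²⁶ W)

d = 1.51×10⁸ km = 1.51×10¹¹ m.
L = 5.40 × 3.828×10²⁶ = 2.07×10²⁷ W.
Flux: S = L/(4πd²) = 2.07×10²⁷/(4π×(1.51×10¹¹)²) = 7210 W m⁻².
At the subsolar point the surface absorbs S(1−A) and emits σT⁴ per unit area — no factor of 4, since only the local patch is in balance.
T = [7210 × 0.41 / 5.67×10⁻⁸]^(1/4) = (5.22×10¹⁰)^(1/4) = 478 K.

T_ss ≈ 478 K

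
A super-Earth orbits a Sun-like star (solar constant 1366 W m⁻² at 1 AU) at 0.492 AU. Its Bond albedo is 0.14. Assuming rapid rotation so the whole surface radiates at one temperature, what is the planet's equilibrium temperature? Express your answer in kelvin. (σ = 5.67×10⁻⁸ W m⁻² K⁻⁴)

T_eq ≈ 382 K

Flux at 0.492 AU: S = 1366/0.492² = 5640 W m⁻².
Energy balance: absorbed = emitted ⇒ πR²·S(1−A) = 4πR²·σT_eq⁴, so T_eq⁴ = S(1−A)/(4σ).
T_eq = [5640 × 0.86 / (4 × 5.67×10⁻⁸)]^(1/4) = (2.14×10¹⁰)^(1/4) = 382 K.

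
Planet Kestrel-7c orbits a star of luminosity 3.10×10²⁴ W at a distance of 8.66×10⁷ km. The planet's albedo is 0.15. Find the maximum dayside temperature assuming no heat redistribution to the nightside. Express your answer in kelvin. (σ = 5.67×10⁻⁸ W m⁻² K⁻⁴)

T_ss ≈ 149 K

d = 8.66×10⁷ km = 8.66×10¹⁰ m.
Flux: S = L/(4πd²) = 3.10×10²⁴/(4π×(8.66×10¹⁰)²) = 32.9 W m⁻².
With no redistribution each surface element balances locally: S(1−A) = σT⁴.
T = [32.9 × 0.85 / 5.67×10⁻⁸]^(1/4) = (4.93×10⁸)^(1/4) = 149 K.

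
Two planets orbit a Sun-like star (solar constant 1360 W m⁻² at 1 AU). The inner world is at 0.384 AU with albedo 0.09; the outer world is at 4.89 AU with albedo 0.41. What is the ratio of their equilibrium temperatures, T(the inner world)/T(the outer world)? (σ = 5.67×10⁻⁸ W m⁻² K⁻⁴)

T_eq = [S₀(1−A)/(4σd²)]^(1/4), so T ∝ (1−A)^(1/4) / √d.
T₁ = [1360×0.91/(4×5.67×10⁻⁸×0.384²)]^(1/4) = 438.60 K.
T₂ = [1360×0.59/(4×5.67×10⁻⁸×4.89²)]^(1/4) = 110.29 K.

T₁/T₂ ≈ 3.977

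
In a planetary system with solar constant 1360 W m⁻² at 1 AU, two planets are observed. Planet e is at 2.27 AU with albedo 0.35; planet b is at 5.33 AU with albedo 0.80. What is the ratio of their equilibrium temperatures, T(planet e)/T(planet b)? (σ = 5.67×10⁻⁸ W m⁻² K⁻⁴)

T_eq = [S₀(1−A)/(4σd²)]^(1/4), so T ∝ (1−A)^(1/4) / √d.
T₁ = [1360×0.65/(4×5.67×10⁻⁸×2.27²)]^(1/4) = 165.84 K.
T₂ = [1360×0.20/(4×5.67×10⁻⁸×5.33²)]^(1/4) = 80.61 K.

T₁/T₂ ≈ 2.057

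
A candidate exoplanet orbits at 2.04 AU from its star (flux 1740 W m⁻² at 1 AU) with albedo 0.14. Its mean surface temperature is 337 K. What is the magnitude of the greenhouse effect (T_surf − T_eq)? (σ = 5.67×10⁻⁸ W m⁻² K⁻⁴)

ΔT ≈ 137.5 K

S = 1740/2.04² = 418.1 W m⁻².
T_eq = [S(1−A)/(4σ)]^(1/4) = [418.1×0.86/(4×5.67×10⁻⁸)]^(1/4) = 199.5 K.
ΔT = T_surf − T_eq = 337 − 199.5.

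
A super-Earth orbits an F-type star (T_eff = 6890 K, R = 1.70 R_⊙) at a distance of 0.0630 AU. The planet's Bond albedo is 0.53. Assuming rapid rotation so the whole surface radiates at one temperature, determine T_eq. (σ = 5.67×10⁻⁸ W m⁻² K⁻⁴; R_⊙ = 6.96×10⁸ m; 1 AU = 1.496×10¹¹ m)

T_eq ≈ 1430 K

R_⋆ = 1.70 × 6.96×10⁸ = 1.18×10⁹ m.
d = 0.0630 AU = 9.42×10⁹ m.
L = 4πR_⋆²σT_⋆⁴ = 4π(1.18×10⁹)² × 5.67×10⁻⁸ × (6890)⁴ = 2.25×10²⁷ W.
S = L/(4πd²) = 2.01×10⁶ W m⁻².
Energy balance: absorbed = emitted ⇒ πR²·S(1−A) = 4πR²·σT_eq⁴, so T_eq⁴ = S(1−A)/(4σ).
T_eq = [2.01×10⁶ × 0.47 / (4 × 5.67×10⁻⁸)]^(1/4) = (4.17×10¹²)^(1/4) = 1430 K.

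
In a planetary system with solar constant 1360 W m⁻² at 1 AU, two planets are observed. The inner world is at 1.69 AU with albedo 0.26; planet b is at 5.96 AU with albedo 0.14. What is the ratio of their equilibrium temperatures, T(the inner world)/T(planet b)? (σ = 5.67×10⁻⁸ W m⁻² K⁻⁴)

T₁/T₂ ≈ 1.809

T_eq = [S₀(1−A)/(4σd²)]^(1/4), so T ∝ (1−A)^(1/4) / √d.
T₁ = [1360×0.74/(4×5.67×10⁻⁸×1.69²)]^(1/4) = 198.54 K.
T₂ = [1360×0.86/(4×5.67×10⁻⁸×5.96²)]^(1/4) = 109.77 K.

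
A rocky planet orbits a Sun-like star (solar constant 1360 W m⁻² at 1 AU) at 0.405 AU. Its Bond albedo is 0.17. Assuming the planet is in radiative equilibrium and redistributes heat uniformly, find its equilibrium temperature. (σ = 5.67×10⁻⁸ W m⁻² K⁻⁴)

T_eq ≈ 417 K

Flux at 0.405 AU: S = 1360/0.405² = 8290 W m⁻².
Energy balance: absorbed = emitted ⇒ πR²·S(1−A) = 4πR²·σT_eq⁴, so T_eq⁴ = S(1−A)/(4σ).
T_eq = [8290 × 0.83 / (4 × 5.67×10⁻⁸)]^(1/4) = (3.03×10¹⁰)^(1/4) = 417 K.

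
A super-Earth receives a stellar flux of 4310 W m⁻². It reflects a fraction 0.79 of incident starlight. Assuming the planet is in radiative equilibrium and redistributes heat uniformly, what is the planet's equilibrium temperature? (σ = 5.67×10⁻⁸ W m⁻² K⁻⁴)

Energy balance: absorbed = emitted ⇒ πR²·S(1−A) = 4πR²·σT_eq⁴, so T_eq⁴ = S(1−A)/(4σ).
T_eq = [4310 × 0.21 / (4 × 5.67×10⁻⁸)]^(1/4) = (3.99×10⁹)^(1/4) = 251 K.

T_eq ≈ 251 K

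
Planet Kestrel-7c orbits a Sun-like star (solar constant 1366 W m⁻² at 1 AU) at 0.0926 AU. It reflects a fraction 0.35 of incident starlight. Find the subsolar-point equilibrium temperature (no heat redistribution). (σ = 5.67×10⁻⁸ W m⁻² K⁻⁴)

T_ss ≈ 1160 K

Flux at 0.0926 AU: S = 1366/0.0926² = 1.59×10⁵ W m⁻².
At the subsolar point the surface absorbs S(1−A) and emits σT⁴ per unit area — no factor of 4, since only the local patch is in balance.
T = [1.59×10⁵ × 0.65 / 5.67×10⁻⁸]^(1/4) = (1.83×10¹²)^(1/4) = 1160 K.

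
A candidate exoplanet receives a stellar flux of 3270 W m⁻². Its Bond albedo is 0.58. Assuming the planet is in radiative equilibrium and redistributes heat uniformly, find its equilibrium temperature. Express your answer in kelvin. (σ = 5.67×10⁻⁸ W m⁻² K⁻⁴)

Energy balance: absorbed = emitted ⇒ πR²·S(1−A) = 4πR²·σT_eq⁴, so T_eq⁴ = S(1−A)/(4σ).
T_eq = [3270 × 0.42 / (4 × 5.67×10⁻⁸)]^(1/4) = (6.06×10⁹)^(1/4) = 279 K.

T_eq ≈ 279 K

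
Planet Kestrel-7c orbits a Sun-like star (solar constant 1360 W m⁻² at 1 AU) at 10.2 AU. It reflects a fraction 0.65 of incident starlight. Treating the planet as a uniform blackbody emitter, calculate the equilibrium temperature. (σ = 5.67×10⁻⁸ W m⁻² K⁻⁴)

Flux at 10.2 AU: S = 1360/10.2² = 13.1 W m⁻².
Energy balance: absorbed = emitted ⇒ πR²·S(1−A) = 4πR²·σT_eq⁴, so T_eq⁴ = S(1−A)/(4σ).
T_eq = [13.1 × 0.35 / (4 × 5.67×10⁻⁸)]^(1/4) = (2.02×10⁷)^(1/4) = 67.0 K.

T_eq ≈ 67.0 K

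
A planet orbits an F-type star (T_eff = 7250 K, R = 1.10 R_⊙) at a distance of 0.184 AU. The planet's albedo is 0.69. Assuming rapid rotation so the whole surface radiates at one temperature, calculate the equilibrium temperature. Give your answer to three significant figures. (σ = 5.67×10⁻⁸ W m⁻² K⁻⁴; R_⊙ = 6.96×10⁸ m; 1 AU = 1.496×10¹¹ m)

T_eq ≈ 638 K

R_⋆ = 1.10 × 6.96×10⁸ = 7.66×10⁸ m.
d = 0.184 AU = 2.75×10¹⁰ m.
L = 4πR_⋆²σT_⋆⁴ = 4π(7.66×10⁸)² × 5.67×10⁻⁸ × (7250)⁴ = 1.15×10²⁷ W.
S = L/(4πd²) = 1.21×10⁵ W m⁻².
Energy balance: absorbed = emitted ⇒ πR²·S(1−A) = 4πR²·σT_eq⁴, so T_eq⁴ = S(1−A)/(4σ).
T_eq = [1.21×10⁵ × 0.31 / (4 × 5.67×10⁻⁸)]^(1/4) = (1.66×10¹¹)^(1/4) = 638 K.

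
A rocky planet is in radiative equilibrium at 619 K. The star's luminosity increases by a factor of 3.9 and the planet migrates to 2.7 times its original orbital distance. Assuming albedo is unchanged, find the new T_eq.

T_eq ≈ 529 K

T_eq ∝ L^(1/4) · d^(−1/2).
T′ = 619 × 3.9^(1/4) / 2.7^(1/2) = 529 K.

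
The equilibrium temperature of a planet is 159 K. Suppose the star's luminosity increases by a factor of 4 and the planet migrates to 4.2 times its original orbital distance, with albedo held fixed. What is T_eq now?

T_eq ∝ L^(1/4) · d^(−1/2).
T′ = 159 × 4^(1/4) / 4.2^(1/2) = 110 K.

T_eq ≈ 110 K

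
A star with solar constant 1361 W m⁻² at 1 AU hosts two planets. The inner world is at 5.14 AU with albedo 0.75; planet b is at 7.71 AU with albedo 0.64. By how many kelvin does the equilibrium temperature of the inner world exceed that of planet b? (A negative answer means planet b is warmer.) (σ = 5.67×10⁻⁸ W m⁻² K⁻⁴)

T_eq = [S₀(1−A)/(4σd²)]^(1/4), so T ∝ (1−A)^(1/4) / √d.
T₁ = [1361×0.25/(4×5.67×10⁻⁸×5.14²)]^(1/4) = 86.81 K.
T₂ = [1361×0.36/(4×5.67×10⁻⁸×7.71²)]^(1/4) = 77.64 K.

ΔT ≈ 9.2 K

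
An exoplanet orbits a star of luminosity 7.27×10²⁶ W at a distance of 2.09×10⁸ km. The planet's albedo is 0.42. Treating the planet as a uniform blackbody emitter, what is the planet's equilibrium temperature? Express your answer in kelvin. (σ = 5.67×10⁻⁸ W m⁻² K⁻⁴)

T_eq ≈ 241 K

d = 2.09×10⁸ km = 2.09×10¹¹ m.
Flux: S = L/(4πd²) = 7.27×10²⁶/(4π×(2.09×10¹¹)²) = 1320 W m⁻².
Energy balance: absorbed = emitted ⇒ πR²·S(1−A) = 4πR²·σT_eq⁴, so T_eq⁴ = S(1−A)/(4σ).
T_eq = [1320 × 0.58 / (4 × 5.67×10⁻⁸)]^(1/4) = (3.39×10⁹)^(1/4) = 241 K.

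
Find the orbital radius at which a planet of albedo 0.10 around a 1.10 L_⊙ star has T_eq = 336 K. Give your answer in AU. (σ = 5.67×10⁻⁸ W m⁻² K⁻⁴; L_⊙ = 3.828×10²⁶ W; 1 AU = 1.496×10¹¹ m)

L = 1.10 × 3.828×10²⁶ = 4.21×10²⁶ W.
From T_eq⁴ = L(1−A)/(16πσd²): d = √[L(1−A)/(16πσT_eq⁴)].
d = √[4.21×10²⁶ × 0.90 / (16π × 5.67×10⁻⁸ × (336)⁴)] = 1.02×10¹¹ m = 0.683 AU.

d ≈ 0.683 AU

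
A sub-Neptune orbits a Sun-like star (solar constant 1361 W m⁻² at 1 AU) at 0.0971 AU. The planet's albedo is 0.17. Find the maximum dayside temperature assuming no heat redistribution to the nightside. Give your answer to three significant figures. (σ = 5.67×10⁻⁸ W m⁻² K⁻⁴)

T_ss ≈ 1210 K

Flux at 0.0971 AU: S = 1361/0.0971² = 1.44×10⁵ W m⁻².
With no redistribution each surface element balances locally: S(1−A) = σT⁴.
T = [1.44×10⁵ × 0.83 / 5.67×10⁻⁸]^(1/4) = (2.11×10¹²)^(1/4) = 1210 K.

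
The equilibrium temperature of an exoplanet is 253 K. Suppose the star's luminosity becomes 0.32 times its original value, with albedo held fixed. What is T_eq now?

T_eq ≈ 190 K

T_eq ∝ L^(1/4) · d^(−1/2).
T′ = 253 × 0.32^(1/4) = 190 K.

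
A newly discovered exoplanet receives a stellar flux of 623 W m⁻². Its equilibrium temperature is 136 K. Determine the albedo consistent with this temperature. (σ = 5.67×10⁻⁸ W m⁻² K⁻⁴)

A ≈ 0.88

From T_eq⁴ = S(1−A)/(4σ): 1−A = 4σT_eq⁴/S.
1−A = 4 × 5.67×10⁻⁸ × (136)⁴ / 623 = 0.125.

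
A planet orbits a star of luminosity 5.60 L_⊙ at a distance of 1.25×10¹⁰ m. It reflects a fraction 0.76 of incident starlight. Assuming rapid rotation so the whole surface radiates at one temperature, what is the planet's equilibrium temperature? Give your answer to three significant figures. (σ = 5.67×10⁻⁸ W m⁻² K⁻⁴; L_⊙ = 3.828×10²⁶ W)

L = 5.60 × 3.828×10²⁶ = 2.14×10²⁷ W.
Flux: S = L/(4πd²) = 2.14×10²⁷/(4π×(1.25×10¹⁰)²) = 1.09×10⁶ W m⁻².
Energy balance: absorbed = emitted ⇒ πR²·S(1−A) = 4πR²·σT_eq⁴, so T_eq⁴ = S(1−A)/(4σ).
T_eq = [1.09×10⁶ × 0.24 / (4 × 5.67×10⁻⁸)]^(1/4) = (1.16×10¹²)^(1/4) = 1040 K.

T_eq ≈ 1040 K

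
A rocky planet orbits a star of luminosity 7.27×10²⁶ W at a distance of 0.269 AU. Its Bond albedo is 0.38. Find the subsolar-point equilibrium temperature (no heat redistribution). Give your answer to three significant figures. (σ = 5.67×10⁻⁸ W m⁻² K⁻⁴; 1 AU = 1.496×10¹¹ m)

d = 0.269 AU = 4.02×10¹⁰ m.
Flux: S = L/(4πd²) = 7.27×10²⁶/(4π×(4.02×10¹⁰)²) = 3.57×10⁴ W m⁻².
At the subsolar point the surface absorbs S(1−A) and emits σT⁴ per unit area — no factor of 4, since only the local patch is in balance.
T = [3.57×10⁴ × 0.62 / 5.67×10⁻⁸]^(1/4) = (3.91×10¹¹)^(1/4) = 791 K.

T_ss ≈ 791 K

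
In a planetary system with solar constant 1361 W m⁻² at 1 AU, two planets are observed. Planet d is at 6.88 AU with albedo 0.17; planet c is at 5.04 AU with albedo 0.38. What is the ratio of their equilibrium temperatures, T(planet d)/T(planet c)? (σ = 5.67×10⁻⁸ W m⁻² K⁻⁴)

T_eq = [S₀(1−A)/(4σd²)]^(1/4), so T ∝ (1−A)^(1/4) / √d.
T₁ = [1361×0.83/(4×5.67×10⁻⁸×6.88²)]^(1/4) = 101.28 K.
T₂ = [1361×0.62/(4×5.67×10⁻⁸×5.04²)]^(1/4) = 110.01 K.

T₁/T₂ ≈ 0.921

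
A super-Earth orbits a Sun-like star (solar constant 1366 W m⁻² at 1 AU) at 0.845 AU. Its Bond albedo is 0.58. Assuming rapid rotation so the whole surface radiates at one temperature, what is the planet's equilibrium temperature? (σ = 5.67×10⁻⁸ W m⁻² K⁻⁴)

Flux at 0.845 AU: S = 1366/0.845² = 1910 W m⁻².
Energy balance: absorbed = emitted ⇒ πR²·S(1−A) = 4πR²·σT_eq⁴, so T_eq⁴ = S(1−A)/(4σ).
T_eq = [1910 × 0.42 / (4 × 5.67×10⁻⁸)]^(1/4) = (3.54×10⁹)^(1/4) = 244 K.

T_eq ≈ 244 K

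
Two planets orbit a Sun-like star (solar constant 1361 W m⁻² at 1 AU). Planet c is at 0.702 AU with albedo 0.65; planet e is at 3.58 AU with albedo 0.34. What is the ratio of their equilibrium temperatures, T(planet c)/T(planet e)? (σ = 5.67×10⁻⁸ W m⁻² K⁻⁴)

T₁/T₂ ≈ 1.927

T_eq = [S₀(1−A)/(4σd²)]^(1/4), so T ∝ (1−A)^(1/4) / √d.
T₁ = [1361×0.35/(4×5.67×10⁻⁸×0.702²)]^(1/4) = 255.51 K.
T₂ = [1361×0.66/(4×5.67×10⁻⁸×3.58²)]^(1/4) = 132.59 K.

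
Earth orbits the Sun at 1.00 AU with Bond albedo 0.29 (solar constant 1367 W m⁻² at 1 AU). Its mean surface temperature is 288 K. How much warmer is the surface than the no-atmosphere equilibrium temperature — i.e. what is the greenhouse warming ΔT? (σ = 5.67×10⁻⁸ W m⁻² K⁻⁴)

ΔT ≈ 32.2 K

S = 1367/1.00² = 1367 W m⁻².
T_eq = [S(1−A)/(4σ)]^(1/4) = [1367×0.71/(4×5.67×10⁻⁸)]^(1/4) = 255.8 K.
ΔT = T_surf − T_eq = 288 − 255.8.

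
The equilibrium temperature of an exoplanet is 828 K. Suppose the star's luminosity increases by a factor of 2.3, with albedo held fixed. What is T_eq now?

T_eq ∝ L^(1/4) · d^(−1/2).
T′ = 828 × 2.3^(1/4) = 1020 K.

T_eq ≈ 1020 K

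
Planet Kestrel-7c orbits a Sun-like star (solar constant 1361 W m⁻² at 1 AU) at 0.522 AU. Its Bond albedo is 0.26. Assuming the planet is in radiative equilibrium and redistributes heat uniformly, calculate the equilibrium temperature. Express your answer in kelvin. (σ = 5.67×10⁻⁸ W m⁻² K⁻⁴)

Flux at 0.522 AU: S = 1361/0.522² = 4990 W m⁻².
Energy balance: absorbed = emitted ⇒ πR²·S(1−A) = 4πR²·σT_eq⁴, so T_eq⁴ = S(1−A)/(4σ).
T_eq = [4990 × 0.74 / (4 × 5.67×10⁻⁸)]^(1/4) = (1.63×10¹⁰)^(1/4) = 357 K.

T_eq ≈ 357 K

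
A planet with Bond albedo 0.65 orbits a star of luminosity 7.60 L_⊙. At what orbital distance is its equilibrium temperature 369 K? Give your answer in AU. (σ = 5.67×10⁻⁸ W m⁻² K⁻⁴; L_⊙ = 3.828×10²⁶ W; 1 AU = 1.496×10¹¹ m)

L = 7.60 × 3.828×10²⁶ = 2.91×10²⁷ W.
From T_eq⁴ = L(1−A)/(16πσd²): d = √[L(1−A)/(16πσT_eq⁴)].
d = √[2.91×10²⁷ × 0.35 / (16π × 5.67×10⁻⁸ × (369)⁴)] = 1.39×10¹¹ m = 0.928 AU.

d ≈ 0.928 AU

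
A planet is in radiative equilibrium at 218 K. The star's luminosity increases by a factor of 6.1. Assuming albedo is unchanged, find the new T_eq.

T_eq ≈ 343 K

T_eq ∝ L^(1/4) · d^(−1/2).
T′ = 218 × 6.1^(1/4) = 343 K.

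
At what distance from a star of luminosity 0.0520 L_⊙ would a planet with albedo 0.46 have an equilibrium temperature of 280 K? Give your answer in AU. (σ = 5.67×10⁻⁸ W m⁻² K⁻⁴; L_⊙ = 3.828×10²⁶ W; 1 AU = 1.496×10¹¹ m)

d ≈ 0.166 AU

L = 0.0520 × 3.828×10²⁶ = 1.99×10²⁵ W.
From T_eq⁴ = L(1−A)/(16πσd²): d = √[L(1−A)/(16πσT_eq⁴)].
d = √[1.99×10²⁵ × 0.54 / (16π × 5.67×10⁻⁸ × (280)⁴)] = 2.48×10¹⁰ m = 0.166 AU.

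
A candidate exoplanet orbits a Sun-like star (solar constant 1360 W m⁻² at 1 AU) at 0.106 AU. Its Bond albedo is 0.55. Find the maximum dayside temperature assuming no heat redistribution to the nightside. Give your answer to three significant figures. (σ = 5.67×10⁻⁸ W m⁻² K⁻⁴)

Flux at 0.106 AU: S = 1360/0.106² = 1.21×10⁵ W m⁻².
With no redistribution each surface element balances locally: S(1−A) = σT⁴.
T = [1.21×10⁵ × 0.45 / 5.67×10⁻⁸]^(1/4) = (9.61×10¹¹)^(1/4) = 990 K.

T_ss ≈ 990 K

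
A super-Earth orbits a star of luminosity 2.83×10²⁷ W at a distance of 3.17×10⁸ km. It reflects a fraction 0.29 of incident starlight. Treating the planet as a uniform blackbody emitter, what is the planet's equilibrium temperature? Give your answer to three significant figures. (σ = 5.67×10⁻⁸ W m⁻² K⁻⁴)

d = 3.17×10⁸ km = 3.17×10¹¹ m.
Flux: S = L/(4πd²) = 2.83×10²⁷/(4π×(3.17×10¹¹)²) = 2240 W m⁻².
Energy balance: absorbed = emitted ⇒ πR²·S(1−A) = 4πR²·σT_eq⁴, so T_eq⁴ = S(1−A)/(4σ).
T_eq = [2240 × 0.71 / (4 × 5.67×10⁻⁸)]^(1/4) = (7.02×10⁹)^(1/4) = 289 K.

T_eq ≈ 289 K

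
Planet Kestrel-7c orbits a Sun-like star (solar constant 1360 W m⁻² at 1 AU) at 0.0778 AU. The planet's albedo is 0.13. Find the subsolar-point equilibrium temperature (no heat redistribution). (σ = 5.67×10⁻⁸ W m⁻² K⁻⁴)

T_ss ≈ 1360 K

Flux at 0.0778 AU: S = 1360/0.0778² = 2.25×10⁵ W m⁻².
At the subsolar point the surface absorbs S(1−A) and emits σT⁴ per unit area — no factor of 4, since only the local patch is in balance.
T = [2.25×10⁵ × 0.87 / 5.67×10⁻⁸]^(1/4) = (3.45×10¹²)^(1/4) = 1360 K.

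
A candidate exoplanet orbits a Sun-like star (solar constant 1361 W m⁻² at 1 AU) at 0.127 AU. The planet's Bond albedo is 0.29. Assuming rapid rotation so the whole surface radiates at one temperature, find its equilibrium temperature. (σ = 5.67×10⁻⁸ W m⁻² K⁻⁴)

Flux at 0.127 AU: S = 1361/0.127² = 8.44×10⁴ W m⁻².
Energy balance: absorbed = emitted ⇒ πR²·S(1−A) = 4πR²·σT_eq⁴, so T_eq⁴ = S(1−A)/(4σ).
T_eq = [8.44×10⁴ × 0.71 / (4 × 5.67×10⁻⁸)]^(1/4) = (2.64×10¹¹)^(1/4) = 717 K.

T_eq ≈ 717 K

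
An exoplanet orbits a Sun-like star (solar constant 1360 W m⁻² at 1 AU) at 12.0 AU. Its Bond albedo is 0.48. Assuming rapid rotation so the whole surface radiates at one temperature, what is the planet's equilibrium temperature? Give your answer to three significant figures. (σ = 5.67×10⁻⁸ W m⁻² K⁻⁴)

T_eq ≈ 68.2 K

Flux at 12.0 AU: S = 1360/12.0² = 9.44 W m⁻².
Energy balance: absorbed = emitted ⇒ πR²·S(1−A) = 4πR²·σT_eq⁴, so T_eq⁴ = S(1−A)/(4σ).
T_eq = [9.44 × 0.52 / (4 × 5.67×10⁻⁸)]^(1/4) = (2.17×10⁷)^(1/4) = 68.2 K.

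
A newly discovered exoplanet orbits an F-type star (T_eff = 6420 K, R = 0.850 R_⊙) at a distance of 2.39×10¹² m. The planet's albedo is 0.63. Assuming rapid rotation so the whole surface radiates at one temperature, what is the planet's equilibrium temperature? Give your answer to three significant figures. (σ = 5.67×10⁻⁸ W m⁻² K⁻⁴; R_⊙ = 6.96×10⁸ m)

R_⋆ = 0.850 × 6.96×10⁸ = 5.92×10⁸ m.
L = 4πR_⋆²σT_⋆⁴ = 4π(5.92×10⁸)² × 5.67×10⁻⁸ × (6420)⁴ = 4.24×10²⁶ W.
S = L/(4πd²) = 5.90 W m⁻².
Energy balance: absorbed = emitted ⇒ πR²·S(1−A) = 4πR²·σT_eq⁴, so T_eq⁴ = S(1−A)/(4σ).
T_eq = [5.90 × 0.37 / (4 × 5.67×10⁻⁸)]^(1/4) = (9.63×10⁶)^(1/4) = 55.7 K.

T_eq ≈ 55.7 K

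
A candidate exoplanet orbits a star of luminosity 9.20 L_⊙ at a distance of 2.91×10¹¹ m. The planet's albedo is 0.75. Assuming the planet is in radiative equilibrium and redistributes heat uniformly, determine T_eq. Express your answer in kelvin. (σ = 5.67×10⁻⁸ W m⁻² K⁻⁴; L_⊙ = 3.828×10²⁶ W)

T_eq ≈ 246 K

L = 9.20 × 3.828×10²⁶ = 3.52×10²⁷ W.
Flux: S = L/(4πd²) = 3.52×10²⁷/(4π×(2.91×10¹¹)²) = 3310 W m⁻².
Energy balance: absorbed = emitted ⇒ πR²·S(1−A) = 4πR²·σT_eq⁴, so T_eq⁴ = S(1−A)/(4σ).
T_eq = [3310 × 0.25 / (4 × 5.67×10⁻⁸)]^(1/4) = (3.65×10⁹)^(1/4) = 246 K.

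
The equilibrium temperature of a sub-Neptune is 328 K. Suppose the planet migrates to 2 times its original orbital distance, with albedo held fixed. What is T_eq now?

T_eq ≈ 232 K

T_eq ∝ L^(1/4) · d^(−1/2).
T′ = 328 / 2^(1/2) = 232 K.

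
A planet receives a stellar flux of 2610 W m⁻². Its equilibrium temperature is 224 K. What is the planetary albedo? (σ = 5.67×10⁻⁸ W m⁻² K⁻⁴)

A ≈ 0.78

From T_eq⁴ = S(1−A)/(4σ): 1−A = 4σT_eq⁴/S.
1−A = 4 × 5.67×10⁻⁸ × (224)⁴ / 2610 = 0.219.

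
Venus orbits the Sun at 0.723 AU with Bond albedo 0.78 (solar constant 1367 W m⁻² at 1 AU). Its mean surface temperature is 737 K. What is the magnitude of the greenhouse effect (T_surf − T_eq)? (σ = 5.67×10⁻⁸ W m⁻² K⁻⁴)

ΔT ≈ 512.6 K

S = 1367/0.723² = 2615 W m⁻².
T_eq = [S(1−A)/(4σ)]^(1/4) = [2615×0.22/(4×5.67×10⁻⁸)]^(1/4) = 224.4 K.
ΔT = T_surf − T_eq = 737 − 224.4.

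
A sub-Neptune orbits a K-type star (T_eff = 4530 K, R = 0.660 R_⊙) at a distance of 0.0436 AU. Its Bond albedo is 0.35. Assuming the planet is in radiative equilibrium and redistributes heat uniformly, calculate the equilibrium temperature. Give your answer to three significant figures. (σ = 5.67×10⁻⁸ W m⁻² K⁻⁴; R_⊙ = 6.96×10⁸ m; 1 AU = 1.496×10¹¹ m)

R_⋆ = 0.660 × 6.96×10⁸ = 4.59×10⁸ m.
d = 0.0436 AU = 6.52×10⁹ m.
L = 4πR_⋆²σT_⋆⁴ = 4π(4.59×10⁸)² × 5.67×10⁻⁸ × (4530)⁴ = 6.33×10²⁵ W.
S = L/(4πd²) = 1.18×10⁵ W m⁻².
Energy balance: absorbed = emitted ⇒ πR²·S(1−A) = 4πR²·σT_eq⁴, so T_eq⁴ = S(1−A)/(4σ).
T_eq = [1.18×10⁵ × 0.65 / (4 × 5.67×10⁻⁸)]^(1/4) = (3.39×10¹¹)^(1/4) = 763 K.

T_eq ≈ 763 K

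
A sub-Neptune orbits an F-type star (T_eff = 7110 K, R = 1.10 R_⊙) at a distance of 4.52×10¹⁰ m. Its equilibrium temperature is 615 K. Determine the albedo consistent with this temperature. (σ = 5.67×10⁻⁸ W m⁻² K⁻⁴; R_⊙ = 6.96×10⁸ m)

R_⋆ = 1.10 × 6.96×10⁸ = 7.66×10⁸ m.
L = 4πR_⋆²σT_⋆⁴ = 4π(7.66×10⁸)² × 5.67×10⁻⁸ × (7110)⁴ = 1.07×10²⁷ W.
S = L/(4πd²) = 4.16×10⁴ W m⁻².
From T_eq⁴ = S(1−A)/(4σ): 1−A = 4σT_eq⁴/S.
1−A = 4 × 5.67×10⁻⁸ × (615)⁴ / 4.16×10⁴ = 0.780.

A ≈ 0.22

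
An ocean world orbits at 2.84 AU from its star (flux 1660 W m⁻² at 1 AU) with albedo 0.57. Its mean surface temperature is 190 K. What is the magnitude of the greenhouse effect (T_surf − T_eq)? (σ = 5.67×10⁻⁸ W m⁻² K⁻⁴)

ΔT ≈ 49.5 K

S = 1660/2.84² = 205.8 W m⁻².
T_eq = [S(1−A)/(4σ)]^(1/4) = [205.8×0.43/(4×5.67×10⁻⁸)]^(1/4) = 140.5 K.
ΔT = T_surf − T_eq = 190 − 140.5.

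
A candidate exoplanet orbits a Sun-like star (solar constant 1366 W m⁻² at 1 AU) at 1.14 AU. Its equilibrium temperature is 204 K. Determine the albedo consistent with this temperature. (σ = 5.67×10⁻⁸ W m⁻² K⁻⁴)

A ≈ 0.63

Flux at 1.14 AU: S = 1366/1.14² = 1050 W m⁻².
From T_eq⁴ = S(1−A)/(4σ): 1−A = 4σT_eq⁴/S.
1−A = 4 × 5.67×10⁻⁸ × (204)⁴ / 1050 = 0.374.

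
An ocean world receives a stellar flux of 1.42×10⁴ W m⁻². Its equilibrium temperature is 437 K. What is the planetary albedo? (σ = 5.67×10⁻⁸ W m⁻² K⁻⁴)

From T_eq⁴ = S(1−A)/(4σ): 1−A = 4σT_eq⁴/S.
1−A = 4 × 5.67×10⁻⁸ × (437)⁴ / 1.42×10⁴ = 0.582.

A ≈ 0.42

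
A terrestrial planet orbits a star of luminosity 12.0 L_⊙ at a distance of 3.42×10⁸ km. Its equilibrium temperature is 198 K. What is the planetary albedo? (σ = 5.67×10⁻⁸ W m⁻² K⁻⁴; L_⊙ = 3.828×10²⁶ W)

A ≈ 0.89

d = 3.42×10⁸ km = 3.42×10¹¹ m.
L = 12.0 × 3.828×10²⁶ = 4.59×10²⁷ W.
Flux: S = L/(4πd²) = 4.59×10²⁷/(4π×(3.42×10¹¹)²) = 3130 W m⁻².
From T_eq⁴ = S(1−A)/(4σ): 1−A = 4σT_eq⁴/S.
1−A = 4 × 5.67×10⁻⁸ × (198)⁴ / 3130 = 0.112.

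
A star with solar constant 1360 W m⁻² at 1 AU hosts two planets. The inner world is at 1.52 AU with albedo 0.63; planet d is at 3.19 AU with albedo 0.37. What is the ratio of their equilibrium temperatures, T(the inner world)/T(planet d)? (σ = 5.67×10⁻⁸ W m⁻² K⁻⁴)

T₁/T₂ ≈ 1.268

T_eq = [S₀(1−A)/(4σd²)]^(1/4), so T ∝ (1−A)^(1/4) / √d.
T₁ = [1360×0.37/(4×5.67×10⁻⁸×1.52²)]^(1/4) = 176.04 K.
T₂ = [1360×0.63/(4×5.67×10⁻⁸×3.19²)]^(1/4) = 138.81 K.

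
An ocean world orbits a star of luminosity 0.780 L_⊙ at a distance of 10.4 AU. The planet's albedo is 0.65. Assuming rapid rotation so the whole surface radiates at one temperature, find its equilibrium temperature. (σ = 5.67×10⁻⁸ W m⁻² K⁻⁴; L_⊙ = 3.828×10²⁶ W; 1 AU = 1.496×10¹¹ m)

T_eq ≈ 62.4 K

d = 10.4 AU = 1.56×10¹² m.
L = 0.780 × 3.828×10²⁶ = 2.99×10²⁶ W.
Flux: S = L/(4πd²) = 2.99×10²⁶/(4π×(1.56×10¹²)²) = 9.82 W m⁻².
Energy balance: absorbed = emitted ⇒ πR²·S(1−A) = 4πR²·σT_eq⁴, so T_eq⁴ = S(1−A)/(4σ).
T_eq = [9.82 × 0.35 / (4 × 5.67×10⁻⁸)]^(1/4) = (1.51×10⁷)^(1/4) = 62.4 K.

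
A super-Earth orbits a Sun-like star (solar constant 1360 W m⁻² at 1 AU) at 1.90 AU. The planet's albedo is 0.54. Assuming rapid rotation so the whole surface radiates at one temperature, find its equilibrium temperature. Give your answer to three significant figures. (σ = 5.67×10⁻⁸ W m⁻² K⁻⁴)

Flux at 1.90 AU: S = 1360/1.90² = 377 W m⁻².
Energy balance: absorbed = emitted ⇒ πR²·S(1−A) = 4πR²·σT_eq⁴, so T_eq⁴ = S(1−A)/(4σ).
T_eq = [377 × 0.46 / (4 × 5.67×10⁻⁸)]^(1/4) = (7.64×10⁸)^(1/4) = 166 K.

T_eq ≈ 166 K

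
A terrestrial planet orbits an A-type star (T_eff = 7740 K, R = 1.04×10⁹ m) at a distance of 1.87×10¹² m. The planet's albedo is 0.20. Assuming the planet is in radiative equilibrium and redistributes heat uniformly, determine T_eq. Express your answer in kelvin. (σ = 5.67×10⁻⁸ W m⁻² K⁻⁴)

L = 4πR_⋆²σT_⋆⁴ = 4π(1.04×10⁹)² × 5.67×10⁻⁸ × (7740)⁴ = 2.77×10²⁷ W.
S = L/(4πd²) = 62.9 W m⁻².
Energy balance: absorbed = emitted ⇒ πR²·S(1−A) = 4πR²·σT_eq⁴, so T_eq⁴ = S(1−A)/(4σ).
T_eq = [62.9 × 0.80 / (4 × 5.67×10⁻⁸)]^(1/4) = (2.22×10⁸)^(1/4) = 122 K.

T_eq ≈ 122 K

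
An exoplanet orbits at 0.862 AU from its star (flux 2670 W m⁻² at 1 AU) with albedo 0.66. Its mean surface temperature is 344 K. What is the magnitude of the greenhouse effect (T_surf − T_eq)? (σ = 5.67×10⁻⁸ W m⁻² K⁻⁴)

ΔT ≈ 73.1 K

S = 2670/0.862² = 3593 W m⁻².
T_eq = [S(1−A)/(4σ)]^(1/4) = [3593×0.34/(4×5.67×10⁻⁸)]^(1/4) = 270.9 K.
ΔT = T_surf − T_eq = 344 − 270.9.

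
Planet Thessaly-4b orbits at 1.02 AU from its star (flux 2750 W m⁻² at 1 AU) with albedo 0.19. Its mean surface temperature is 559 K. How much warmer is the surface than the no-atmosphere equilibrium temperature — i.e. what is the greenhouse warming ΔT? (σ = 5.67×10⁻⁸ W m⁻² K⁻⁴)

ΔT ≈ 247.3 K

S = 2750/1.02² = 2643 W m⁻².
T_eq = [S(1−A)/(4σ)]^(1/4) = [2643×0.81/(4×5.67×10⁻⁸)]^(1/4) = 311.7 K.
ΔT = T_surf − T_eq = 559 − 311.7.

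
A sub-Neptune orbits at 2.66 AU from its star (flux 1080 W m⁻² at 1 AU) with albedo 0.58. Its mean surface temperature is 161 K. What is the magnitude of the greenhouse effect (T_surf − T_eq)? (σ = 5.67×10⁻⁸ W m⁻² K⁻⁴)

S = 1080/2.66² = 152.6 W m⁻².
T_eq = [S(1−A)/(4σ)]^(1/4) = [152.6×0.42/(4×5.67×10⁻⁸)]^(1/4) = 129.7 K.
ΔT = T_surf − T_eq = 161 − 129.7.

ΔT ≈ 31.3 K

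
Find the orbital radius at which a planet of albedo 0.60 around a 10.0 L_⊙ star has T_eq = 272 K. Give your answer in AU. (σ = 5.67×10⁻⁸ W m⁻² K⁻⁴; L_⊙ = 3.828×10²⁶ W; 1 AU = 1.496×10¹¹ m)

d ≈ 2.09 AU

L = 10.0 × 3.828×10²⁶ = 3.83×10²⁷ W.
From T_eq⁴ = L(1−A)/(16πσd²): d = √[L(1−A)/(16πσT_eq⁴)].
d = √[3.83×10²⁷ × 0.40 / (16π × 5.67×10⁻⁸ × (272)⁴)] = 3.13×10¹¹ m = 2.09 AU.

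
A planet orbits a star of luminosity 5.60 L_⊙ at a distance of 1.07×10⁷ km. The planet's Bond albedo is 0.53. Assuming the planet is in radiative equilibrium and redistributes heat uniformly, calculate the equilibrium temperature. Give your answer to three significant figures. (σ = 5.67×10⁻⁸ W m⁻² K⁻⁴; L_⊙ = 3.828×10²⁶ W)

d = 1.07×10⁷ km = 1.07×10¹⁰ m.
L = 5.60 × 3.828×10²⁶ = 2.14×10²⁷ W.
Flux: S = L/(4πd²) = 2.14×10²⁷/(4π×(1.07×10¹⁰)²) = 1.49×10⁶ W m⁻².
Energy balance: absorbed = emitted ⇒ πR²·S(1−A) = 4πR²·σT_eq⁴, so T_eq⁴ = S(1−A)/(4σ).
T_eq = [1.49×10⁶ × 0.47 / (4 × 5.67×10⁻⁸)]^(1/4) = (3.09×10¹²)^(1/4) = 1330 K.

T_eq ≈ 1330 K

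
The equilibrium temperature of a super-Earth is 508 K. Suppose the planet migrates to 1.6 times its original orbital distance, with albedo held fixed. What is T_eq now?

T_eq ≈ 402 K

T_eq ∝ L^(1/4) · d^(−1/2).
T′ = 508 / 1.6^(1/2) = 402 K.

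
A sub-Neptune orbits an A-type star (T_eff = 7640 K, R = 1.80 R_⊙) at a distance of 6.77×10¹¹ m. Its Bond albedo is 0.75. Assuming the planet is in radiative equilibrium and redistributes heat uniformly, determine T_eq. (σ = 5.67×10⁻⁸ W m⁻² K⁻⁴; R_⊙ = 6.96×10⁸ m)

R_⋆ = 1.80 × 6.96×10⁸ = 1.25×10⁹ m.
L = 4πR_⋆²σT_⋆⁴ = 4π(1.25×10⁹)² × 5.67×10⁻⁸ × (7640)⁴ = 3.81×10²⁷ W.
S = L/(4πd²) = 662 W m⁻².
Energy balance: absorbed = emitted ⇒ πR²·S(1−A) = 4πR²·σT_eq⁴, so T_eq⁴ = S(1−A)/(4σ).
T_eq = [662 × 0.25 / (4 × 5.67×10⁻⁸)]^(1/4) = (7.29×10⁸)^(1/4) = 164 K.

T_eq ≈ 164 K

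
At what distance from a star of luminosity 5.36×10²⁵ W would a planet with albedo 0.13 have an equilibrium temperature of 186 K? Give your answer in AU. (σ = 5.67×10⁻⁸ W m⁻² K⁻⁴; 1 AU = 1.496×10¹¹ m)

d ≈ 0.782 AU

From T_eq⁴ = L(1−A)/(16πσd²): d = √[L(1−A)/(16πσT_eq⁴)].
d = √[5.36×10²⁵ × 0.87 / (16π × 5.67×10⁻⁸ × (186)⁴)] = 1.17×10¹¹ m = 0.782 AU.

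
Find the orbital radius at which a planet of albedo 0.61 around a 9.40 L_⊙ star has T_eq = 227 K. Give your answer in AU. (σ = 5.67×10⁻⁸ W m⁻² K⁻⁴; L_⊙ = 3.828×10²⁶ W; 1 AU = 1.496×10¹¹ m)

d ≈ 2.88 AU

L = 9.40 × 3.828×10²⁶ = 3.60×10²⁷ W.
From T_eq⁴ = L(1−A)/(16πσd²): d = √[L(1−A)/(16πσT_eq⁴)].
d = √[3.60×10²⁷ × 0.39 / (16π × 5.67×10⁻⁸ × (227)⁴)] = 4.31×10¹¹ m = 2.88 AU.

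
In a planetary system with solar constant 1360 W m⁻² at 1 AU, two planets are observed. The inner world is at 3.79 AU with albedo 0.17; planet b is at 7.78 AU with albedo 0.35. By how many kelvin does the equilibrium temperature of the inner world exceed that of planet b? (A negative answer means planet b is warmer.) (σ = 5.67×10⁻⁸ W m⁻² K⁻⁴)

ΔT ≈ 46.9 K

T_eq = [S₀(1−A)/(4σd²)]^(1/4), so T ∝ (1−A)^(1/4) / √d.
T₁ = [1360×0.83/(4×5.67×10⁻⁸×3.79²)]^(1/4) = 136.43 K.
T₂ = [1360×0.65/(4×5.67×10⁻⁸×7.78²)]^(1/4) = 89.58 K.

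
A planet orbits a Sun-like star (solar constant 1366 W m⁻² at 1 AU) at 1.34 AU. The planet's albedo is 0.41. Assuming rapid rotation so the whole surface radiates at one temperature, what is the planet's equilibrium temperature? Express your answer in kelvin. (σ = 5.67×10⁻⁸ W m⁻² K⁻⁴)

T_eq ≈ 211 K

Flux at 1.34 AU: S = 1366/1.34² = 761 W m⁻².
Energy balance: absorbed = emitted ⇒ πR²·S(1−A) = 4πR²·σT_eq⁴, so T_eq⁴ = S(1−A)/(4σ).
T_eq = [761 × 0.59 / (4 × 5.67×10⁻⁸)]^(1/4) = (1.98×10⁹)^(1/4) = 211 K.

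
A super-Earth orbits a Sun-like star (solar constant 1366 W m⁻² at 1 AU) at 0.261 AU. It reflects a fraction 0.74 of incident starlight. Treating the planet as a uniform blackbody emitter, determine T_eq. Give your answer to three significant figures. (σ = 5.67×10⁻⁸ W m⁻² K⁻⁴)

Flux at 0.261 AU: S = 1366/0.261² = 2.01×10⁴ W m⁻².
Energy balance: absorbed = emitted ⇒ πR²·S(1−A) = 4πR²·σT_eq⁴, so T_eq⁴ = S(1−A)/(4σ).
T_eq = [2.01×10⁴ × 0.26 / (4 × 5.67×10⁻⁸)]^(1/4) = (2.30×10¹⁰)^(1/4) = 389 K.

T_eq ≈ 389 K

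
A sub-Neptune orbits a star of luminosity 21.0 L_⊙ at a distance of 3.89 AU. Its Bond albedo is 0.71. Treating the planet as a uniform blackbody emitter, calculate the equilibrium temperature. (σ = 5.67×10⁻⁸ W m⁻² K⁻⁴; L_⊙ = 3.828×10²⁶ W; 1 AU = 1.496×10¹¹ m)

d = 3.89 AU = 5.82×10¹¹ m.
L = 21.0 × 3.828×10²⁶ = 8.04×10²⁷ W.
Flux: S = L/(4πd²) = 8.04×10²⁷/(4π×(5.82×10¹¹)²) = 1890 W m⁻².
Energy balance: absorbed = emitted ⇒ πR²·S(1−A) = 4πR²·σT_eq⁴, so T_eq⁴ = S(1−A)/(4σ).
T_eq = [1890 × 0.29 / (4 × 5.67×10⁻⁸)]^(1/4) = (2.42×10⁹)^(1/4) = 222 K.

T_eq ≈ 222 K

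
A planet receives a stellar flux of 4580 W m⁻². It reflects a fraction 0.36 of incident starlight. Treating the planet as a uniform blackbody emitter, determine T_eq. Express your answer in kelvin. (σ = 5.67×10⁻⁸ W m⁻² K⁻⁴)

Energy balance: absorbed = emitted ⇒ πR²·S(1−A) = 4πR²·σT_eq⁴, so T_eq⁴ = S(1−A)/(4σ).
T_eq = [4580 × 0.64 / (4 × 5.67×10⁻⁸)]^(1/4) = (1.29×10¹⁰)^(1/4) = 337 K.

T_eq ≈ 337 K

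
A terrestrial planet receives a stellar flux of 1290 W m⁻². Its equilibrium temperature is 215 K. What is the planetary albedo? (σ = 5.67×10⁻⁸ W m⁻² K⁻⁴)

A ≈ 0.62

From T_eq⁴ = S(1−A)/(4σ): 1−A = 4σT_eq⁴/S.
1−A = 4 × 5.67×10⁻⁸ × (215)⁴ / 1290 = 0.376.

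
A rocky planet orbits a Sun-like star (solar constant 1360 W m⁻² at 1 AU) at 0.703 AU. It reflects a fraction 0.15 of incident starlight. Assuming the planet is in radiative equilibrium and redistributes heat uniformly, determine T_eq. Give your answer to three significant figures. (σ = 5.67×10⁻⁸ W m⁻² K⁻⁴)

Flux at 0.703 AU: S = 1360/0.703² = 2750 W m⁻².
Energy balance: absorbed = emitted ⇒ πR²·S(1−A) = 4πR²·σT_eq⁴, so T_eq⁴ = S(1−A)/(4σ).
T_eq = [2750 × 0.85 / (4 × 5.67×10⁻⁸)]^(1/4) = (1.03×10¹⁰)^(1/4) = 319 K.

T_eq ≈ 319 K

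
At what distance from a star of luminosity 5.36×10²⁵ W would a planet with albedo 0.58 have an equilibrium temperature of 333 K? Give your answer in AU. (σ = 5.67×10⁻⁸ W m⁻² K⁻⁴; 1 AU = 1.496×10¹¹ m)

d ≈ 0.169 AU

From T_eq⁴ = L(1−A)/(16πσd²): d = √[L(1−A)/(16πσT_eq⁴)].
d = √[5.36×10²⁵ × 0.42 / (16π × 5.67×10⁻⁸ × (333)⁴)] = 2.53×10¹⁰ m = 0.169 AU.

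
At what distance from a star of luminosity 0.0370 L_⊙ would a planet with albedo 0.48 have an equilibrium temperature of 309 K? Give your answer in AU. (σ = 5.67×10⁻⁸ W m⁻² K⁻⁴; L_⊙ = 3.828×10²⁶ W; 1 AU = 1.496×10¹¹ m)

d ≈ 0.113 AU

L = 0.0370 × 3.828×10²⁶ = 1.42×10²⁵ W.
From T_eq⁴ = L(1−A)/(16πσd²): d = √[L(1−A)/(16πσT_eq⁴)].
d = √[1.42×10²⁵ × 0.52 / (16π × 5.67×10⁻⁸ × (309)⁴)] = 1.68×10¹⁰ m = 0.113 AU.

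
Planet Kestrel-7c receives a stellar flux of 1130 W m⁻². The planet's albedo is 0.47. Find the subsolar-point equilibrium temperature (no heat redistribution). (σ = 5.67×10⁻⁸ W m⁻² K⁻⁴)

At the subsolar point the surface absorbs S(1−A) and emits σT⁴ per unit area — no factor of 4, since only the local patch is in balance.
T = [1130 × 0.53 / 5.67×10⁻⁸]^(1/4) = (1.06×10¹⁰)^(1/4) = 321 K.

T_ss ≈ 321 K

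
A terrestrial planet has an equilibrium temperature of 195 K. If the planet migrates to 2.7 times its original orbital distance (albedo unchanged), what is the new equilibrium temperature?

T_eq ≈ 119 K

T_eq ∝ L^(1/4) · d^(−1/2).
T′ = 195 / 2.7^(1/2) = 119 K.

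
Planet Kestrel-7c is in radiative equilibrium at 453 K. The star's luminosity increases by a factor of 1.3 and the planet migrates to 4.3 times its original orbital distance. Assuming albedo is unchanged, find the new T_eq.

T_eq ∝ L^(1/4) · d^(−1/2).
T′ = 453 × 1.3^(1/4) / 4.3^(1/2) = 233 K.

T_eq ≈ 233 K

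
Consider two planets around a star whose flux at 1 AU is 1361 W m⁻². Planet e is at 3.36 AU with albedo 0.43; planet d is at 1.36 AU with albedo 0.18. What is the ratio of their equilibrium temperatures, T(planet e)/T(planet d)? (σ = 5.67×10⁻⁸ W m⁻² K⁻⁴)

T₁/T₂ ≈ 0.581

T_eq = [S₀(1−A)/(4σd²)]^(1/4), so T ∝ (1−A)^(1/4) / √d.
T₁ = [1361×0.57/(4×5.67×10⁻⁸×3.36²)]^(1/4) = 131.93 K.
T₂ = [1361×0.82/(4×5.67×10⁻⁸×1.36²)]^(1/4) = 227.11 K.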